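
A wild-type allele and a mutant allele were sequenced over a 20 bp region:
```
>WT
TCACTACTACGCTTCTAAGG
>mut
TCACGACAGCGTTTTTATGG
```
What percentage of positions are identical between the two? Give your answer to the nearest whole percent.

Mismatches at positions 5, 8, 9, 12, 15, 18 (1-based): 6 of 20.
Identical positions: 14/20 = 70% → 70%.

70%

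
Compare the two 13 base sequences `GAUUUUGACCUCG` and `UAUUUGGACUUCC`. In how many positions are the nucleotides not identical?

4

Mismatches (1-based): position 1: G→U; position 6: U→G; position 10: C→U; position 13: G→C.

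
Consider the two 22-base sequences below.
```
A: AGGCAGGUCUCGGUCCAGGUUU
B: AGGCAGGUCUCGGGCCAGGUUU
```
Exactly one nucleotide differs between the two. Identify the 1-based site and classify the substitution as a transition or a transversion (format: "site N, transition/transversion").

Site 14 changes U→G. U is a pyrimidine and G is a purine, so this is a transversion.

site 14, transversion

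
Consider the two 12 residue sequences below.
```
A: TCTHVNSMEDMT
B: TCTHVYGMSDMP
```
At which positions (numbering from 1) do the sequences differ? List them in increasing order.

6, 7, 9, 12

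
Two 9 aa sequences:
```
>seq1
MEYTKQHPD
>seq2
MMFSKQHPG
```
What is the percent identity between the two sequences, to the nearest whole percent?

56%

Mismatches at positions 2, 3, 4, 9 (1-based): 4 of 9.
Identical positions: 5/9 = 55.56% → 56%.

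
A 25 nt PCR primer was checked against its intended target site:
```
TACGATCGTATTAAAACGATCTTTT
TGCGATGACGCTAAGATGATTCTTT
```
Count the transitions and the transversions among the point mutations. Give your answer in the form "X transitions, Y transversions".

Mismatches (1-based):
base 2: A→G (purine→purine, transition)
base 7: C→G (pyrimidine→purine, transversion)
base 8: G→A (purine→purine, transition)
base 9: T→C (pyrimidine→pyrimidine, transition)
base 10: A→G (purine→purine, transition)
base 11: T→C (pyrimidine→pyrimidine, transition)
base 15: A→G (purine→purine, transition)
base 17: C→T (pyrimidine→pyrimidine, transition)
base 21: C→T (pyrimidine→pyrimidine, transition)
base 22: T→C (pyrimidine→pyrimidine, transition)

9 transitions, 1 transversion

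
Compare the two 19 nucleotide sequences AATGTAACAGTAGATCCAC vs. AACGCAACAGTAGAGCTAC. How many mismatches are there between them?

4

The sequences differ at bases 3, 5, 15, 17 (1-based) — 4 in total.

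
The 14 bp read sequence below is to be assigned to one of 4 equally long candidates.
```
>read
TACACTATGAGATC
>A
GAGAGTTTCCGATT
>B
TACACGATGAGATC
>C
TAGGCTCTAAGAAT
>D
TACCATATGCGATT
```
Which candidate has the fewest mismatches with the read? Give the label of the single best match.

B

Hamming distances to read — A: 7; B: 1; C: 6; D: 4.
Smallest is B with 1 mismatch.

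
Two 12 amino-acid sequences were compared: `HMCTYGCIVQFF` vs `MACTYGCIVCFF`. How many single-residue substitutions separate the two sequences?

Mismatches (1-based): residue 1: H→M; residue 2: M→A; residue 10: Q→C.

3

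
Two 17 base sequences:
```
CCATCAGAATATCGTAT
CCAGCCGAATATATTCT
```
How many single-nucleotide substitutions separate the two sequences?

5

The sequences differ at positions 4, 6, 13, 14, 16 (1-based) — 5 in total.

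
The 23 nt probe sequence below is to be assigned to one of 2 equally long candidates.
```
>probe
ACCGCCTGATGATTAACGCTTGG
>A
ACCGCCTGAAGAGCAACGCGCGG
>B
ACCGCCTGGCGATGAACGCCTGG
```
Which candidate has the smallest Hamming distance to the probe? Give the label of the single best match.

B

A differs at 5 positions; B differs at 4 positions. The closest is B.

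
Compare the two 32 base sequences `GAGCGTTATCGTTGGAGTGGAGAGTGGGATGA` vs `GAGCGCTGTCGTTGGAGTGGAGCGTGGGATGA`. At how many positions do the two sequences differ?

3

Mismatches (1-based): position 6: T→C; position 8: A→G; position 23: A→C.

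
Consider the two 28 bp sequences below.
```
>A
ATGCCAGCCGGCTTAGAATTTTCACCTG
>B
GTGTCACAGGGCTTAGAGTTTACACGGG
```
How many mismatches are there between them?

Comparing position by position, 9 sites differ: 1 (A/G), 4 (C/T), 7 (G/C), 8 (C/A), 9 (C/G), 18 (A/G), 22 (T/A), 26 (C/G), 27 (T/G).

9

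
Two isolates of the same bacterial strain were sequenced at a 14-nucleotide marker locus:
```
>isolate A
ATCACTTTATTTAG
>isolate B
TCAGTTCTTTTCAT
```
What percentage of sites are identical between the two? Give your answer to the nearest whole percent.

36%

9 positions differ (1, 2, 3, 4, 5, 7, 9, 12, 14), so 5 of 14 match: 5/14 = 35.71%.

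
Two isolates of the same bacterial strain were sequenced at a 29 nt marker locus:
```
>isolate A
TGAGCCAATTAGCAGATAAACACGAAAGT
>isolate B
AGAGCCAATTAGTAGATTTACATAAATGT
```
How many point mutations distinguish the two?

Comparing position by position, 7 sites differ: 1 (T/A), 13 (C/T), 18 (A/T), 19 (A/T), 23 (C/T), 24 (G/A), 27 (A/T).

7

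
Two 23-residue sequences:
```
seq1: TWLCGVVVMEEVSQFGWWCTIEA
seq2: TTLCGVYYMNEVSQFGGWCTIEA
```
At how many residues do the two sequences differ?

Mismatches (1-based): residue 2: W→T; residue 7: V→Y; residue 8: V→Y; residue 10: E→N; residue 17: W→G.

5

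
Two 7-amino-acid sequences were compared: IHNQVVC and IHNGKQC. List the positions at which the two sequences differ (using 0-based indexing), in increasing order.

Differences at position 3 (Q→G), position 4 (V→K), position 5 (V→Q).

3, 4, 5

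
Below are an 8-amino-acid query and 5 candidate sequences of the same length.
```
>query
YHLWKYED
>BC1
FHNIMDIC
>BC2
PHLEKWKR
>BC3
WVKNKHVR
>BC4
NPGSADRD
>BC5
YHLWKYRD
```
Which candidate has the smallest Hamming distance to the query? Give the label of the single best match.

BC1 differs at 7 positions; BC2 differs at 5 positions; BC3 differs at 7 positions; BC4 differs at 7 positions; BC5 differs at 1 position. The closest is BC5.

BC5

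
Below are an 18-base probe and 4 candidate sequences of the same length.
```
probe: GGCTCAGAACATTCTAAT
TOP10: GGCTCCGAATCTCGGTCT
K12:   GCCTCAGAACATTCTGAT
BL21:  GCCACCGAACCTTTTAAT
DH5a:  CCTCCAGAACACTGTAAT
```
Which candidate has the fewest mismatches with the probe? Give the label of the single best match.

K12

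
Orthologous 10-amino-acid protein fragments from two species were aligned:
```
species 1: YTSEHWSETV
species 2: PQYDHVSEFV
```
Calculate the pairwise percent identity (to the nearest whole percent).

Mismatches at positions 1, 2, 3, 4, 6, 9 (1-based): 6 of 10.
Identical positions: 4/10 = 40% → 40%.

40%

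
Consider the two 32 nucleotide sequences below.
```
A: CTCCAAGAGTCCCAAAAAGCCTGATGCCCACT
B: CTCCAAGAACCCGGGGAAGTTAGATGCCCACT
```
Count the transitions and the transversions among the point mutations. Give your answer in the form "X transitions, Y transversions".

Transitions (purine↔purine or pyrimidine↔pyrimidine): 9 G→A, 10 T→C, 14 A→G, 15 A→G, 16 A→G, 20 C→T, 21 C→T.
Transversions (purine↔pyrimidine): 13 C→G, 22 T→A.

7 transitions, 2 transversions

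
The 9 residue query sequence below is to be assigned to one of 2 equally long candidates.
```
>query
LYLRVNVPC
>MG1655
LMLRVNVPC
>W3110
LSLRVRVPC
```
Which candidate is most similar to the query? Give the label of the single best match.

MG1655

MG1655 differs at 1 position; W3110 differs at 2 positions. The closest is MG1655.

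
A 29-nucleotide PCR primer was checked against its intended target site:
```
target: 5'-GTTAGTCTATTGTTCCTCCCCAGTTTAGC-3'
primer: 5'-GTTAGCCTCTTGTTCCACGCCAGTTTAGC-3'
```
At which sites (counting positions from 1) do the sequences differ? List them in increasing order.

Scanning 1-based: 6: T/C; 9: A/C; 17: T/A; 19: C/G.

6, 9, 17, 19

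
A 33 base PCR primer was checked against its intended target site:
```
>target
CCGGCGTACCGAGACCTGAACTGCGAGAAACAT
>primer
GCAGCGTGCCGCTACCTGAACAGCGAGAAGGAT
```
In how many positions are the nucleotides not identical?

Comparing position by position, 8 positions differ: 1 (C/G), 3 (G/A), 8 (A/G), 12 (A/C), 13 (G/T), 22 (T/A), 30 (A/G), 31 (C/G).

8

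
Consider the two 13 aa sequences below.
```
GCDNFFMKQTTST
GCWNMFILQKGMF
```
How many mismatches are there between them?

The sequences differ at residues 3, 5, 7, 8, 10, 11, 12, 13 (1-based) — 8 in total.

8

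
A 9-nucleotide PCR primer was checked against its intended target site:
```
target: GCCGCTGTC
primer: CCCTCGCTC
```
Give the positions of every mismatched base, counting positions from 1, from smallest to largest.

1, 4, 6, 7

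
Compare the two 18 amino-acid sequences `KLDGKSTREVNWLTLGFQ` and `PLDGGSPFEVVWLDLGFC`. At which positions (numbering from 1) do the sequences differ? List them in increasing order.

1, 5, 7, 8, 11, 14, 18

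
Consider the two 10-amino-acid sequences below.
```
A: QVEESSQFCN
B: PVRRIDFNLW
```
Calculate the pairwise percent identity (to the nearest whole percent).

9 positions differ (1, 3, 4, 5, 6, 7, 8, 9, 10), so 1 of 10 match: 1/10 = 10%.

10%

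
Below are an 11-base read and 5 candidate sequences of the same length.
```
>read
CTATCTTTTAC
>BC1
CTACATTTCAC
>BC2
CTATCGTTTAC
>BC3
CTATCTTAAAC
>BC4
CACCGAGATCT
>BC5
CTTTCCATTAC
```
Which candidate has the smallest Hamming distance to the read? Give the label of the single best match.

BC2

Hamming distances to read — BC1: 3; BC2: 1; BC3: 2; BC4: 9; BC5: 3.
Smallest is BC2 with 1 mismatch.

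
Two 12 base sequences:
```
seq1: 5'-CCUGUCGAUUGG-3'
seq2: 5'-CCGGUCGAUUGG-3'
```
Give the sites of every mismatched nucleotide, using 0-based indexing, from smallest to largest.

2

Differences at site 2 (U→G).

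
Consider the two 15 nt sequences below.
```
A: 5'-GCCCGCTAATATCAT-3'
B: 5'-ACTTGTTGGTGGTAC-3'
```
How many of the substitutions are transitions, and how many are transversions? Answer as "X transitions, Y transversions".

9 transitions, 1 transversion

Transitions (purine↔purine or pyrimidine↔pyrimidine): 1 G→A, 3 C→T, 4 C→T, 6 C→T, 8 A→G, 9 A→G, 11 A→G, 13 C→T, 15 T→C.
Transversions (purine↔pyrimidine): 12 T→G.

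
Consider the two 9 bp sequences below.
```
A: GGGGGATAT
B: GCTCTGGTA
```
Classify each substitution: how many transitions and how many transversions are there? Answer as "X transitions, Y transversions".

Mismatches (1-based):
base 2: G→C (purine→pyrimidine, transversion)
base 3: G→T (purine→pyrimidine, transversion)
base 4: G→C (purine→pyrimidine, transversion)
base 5: G→T (purine→pyrimidine, transversion)
base 6: A→G (purine→purine, transition)
base 7: T→G (pyrimidine→purine, transversion)
base 8: A→T (purine→pyrimidine, transversion)
base 9: T→A (pyrimidine→purine, transversion)

1 transition, 7 transversions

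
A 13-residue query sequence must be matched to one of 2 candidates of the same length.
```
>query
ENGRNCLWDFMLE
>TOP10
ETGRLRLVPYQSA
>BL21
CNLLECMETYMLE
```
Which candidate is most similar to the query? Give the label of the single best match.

TOP10 differs at 9 positions; BL21 differs at 8 positions. The closest is BL21.

BL21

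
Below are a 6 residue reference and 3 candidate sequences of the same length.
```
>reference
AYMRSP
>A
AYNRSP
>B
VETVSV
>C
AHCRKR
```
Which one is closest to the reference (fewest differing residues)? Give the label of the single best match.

A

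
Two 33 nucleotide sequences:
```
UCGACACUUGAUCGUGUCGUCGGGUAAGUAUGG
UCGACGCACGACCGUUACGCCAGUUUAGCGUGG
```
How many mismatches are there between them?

12

Comparing position by position, 12 bases differ: 6 (A/G), 8 (U/A), 9 (U/C), 12 (U/C), 16 (G/U), 17 (U/A), 20 (U/C), 22 (G/A), 24 (G/U), 26 (A/U), 29 (U/C), 30 (A/G).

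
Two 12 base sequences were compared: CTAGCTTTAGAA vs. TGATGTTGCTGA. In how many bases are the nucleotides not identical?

Comparing position by position, 8 bases differ: 1 (C/T), 2 (T/G), 4 (G/T), 5 (C/G), 8 (T/G), 9 (A/C), 10 (G/T), 11 (A/G).

8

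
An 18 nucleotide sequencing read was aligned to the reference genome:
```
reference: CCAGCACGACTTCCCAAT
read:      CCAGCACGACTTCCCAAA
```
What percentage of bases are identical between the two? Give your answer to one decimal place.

94.4%

1 position differs (18), so 17 of 18 match: 17/18 = 94.44%.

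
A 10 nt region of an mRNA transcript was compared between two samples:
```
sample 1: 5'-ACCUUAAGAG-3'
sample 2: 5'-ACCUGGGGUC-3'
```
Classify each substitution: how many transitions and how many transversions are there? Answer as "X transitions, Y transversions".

Mismatches (1-based):
site 5: U→G (pyrimidine→purine, transversion)
site 6: A→G (purine→purine, transition)
site 7: A→G (purine→purine, transition)
site 9: A→U (purine→pyrimidine, transversion)
site 10: G→C (purine→pyrimidine, transversion)

2 transitions, 3 transversions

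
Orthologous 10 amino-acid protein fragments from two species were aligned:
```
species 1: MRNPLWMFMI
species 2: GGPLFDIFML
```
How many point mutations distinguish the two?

8

The sequences differ at positions 1, 2, 3, 4, 5, 6, 7, 10 (1-based) — 8 in total.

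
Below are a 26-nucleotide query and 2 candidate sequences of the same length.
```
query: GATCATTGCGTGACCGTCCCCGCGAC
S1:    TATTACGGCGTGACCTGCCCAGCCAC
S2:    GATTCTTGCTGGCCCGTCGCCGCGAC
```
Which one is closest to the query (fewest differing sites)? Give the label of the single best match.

Hamming distances to query — S1: 8; S2: 6.
Smallest is S2 with 6 mismatches.

S2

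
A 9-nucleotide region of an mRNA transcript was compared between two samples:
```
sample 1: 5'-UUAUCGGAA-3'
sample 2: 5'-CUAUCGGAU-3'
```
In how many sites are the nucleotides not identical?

2

Mismatches (1-based): site 1: U→C; site 9: A→U.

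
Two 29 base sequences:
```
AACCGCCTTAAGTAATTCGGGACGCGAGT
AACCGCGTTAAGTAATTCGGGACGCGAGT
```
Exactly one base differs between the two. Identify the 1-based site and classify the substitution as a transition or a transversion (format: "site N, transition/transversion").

site 7, transversion

Site 7 changes C→G. C is a pyrimidine and G is a purine, so this is a transversion.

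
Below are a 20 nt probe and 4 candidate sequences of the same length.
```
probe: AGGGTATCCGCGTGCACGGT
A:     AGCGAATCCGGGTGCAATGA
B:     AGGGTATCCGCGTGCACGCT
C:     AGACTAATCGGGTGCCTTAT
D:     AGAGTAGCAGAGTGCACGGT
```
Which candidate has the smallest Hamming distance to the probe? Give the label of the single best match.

A differs at 6 bases; B differs at 1 base; C differs at 9 bases; D differs at 4 bases. The closest is B.

B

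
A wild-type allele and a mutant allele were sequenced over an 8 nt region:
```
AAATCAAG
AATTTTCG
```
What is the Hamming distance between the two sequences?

The sequences differ at sites 3, 5, 6, 7 (1-based) — 4 in total.

4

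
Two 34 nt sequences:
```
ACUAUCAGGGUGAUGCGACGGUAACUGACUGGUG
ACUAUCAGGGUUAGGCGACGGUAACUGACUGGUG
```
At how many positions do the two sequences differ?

2

Comparing position by position, 2 positions differ: 12 (G/U), 14 (U/G).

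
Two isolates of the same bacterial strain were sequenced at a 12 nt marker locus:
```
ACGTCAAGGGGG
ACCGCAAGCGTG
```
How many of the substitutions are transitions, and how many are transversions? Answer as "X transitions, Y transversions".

0 transitions, 4 transversions

Transitions (purine↔purine or pyrimidine↔pyrimidine): none.
Transversions (purine↔pyrimidine): 3 G→C, 4 T→G, 9 G→C, 11 G→T.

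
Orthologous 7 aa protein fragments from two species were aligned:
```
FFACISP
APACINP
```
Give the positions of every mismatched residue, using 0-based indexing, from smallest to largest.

Differences at position 0 (F→A), position 1 (F→P), position 5 (S→N).

0, 1, 5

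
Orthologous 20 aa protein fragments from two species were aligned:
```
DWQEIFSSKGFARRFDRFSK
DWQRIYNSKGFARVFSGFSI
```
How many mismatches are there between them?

7

Mismatches (1-based): position 4: E→R; position 6: F→Y; position 7: S→N; position 14: R→V; position 16: D→S; position 17: R→G; position 20: K→I.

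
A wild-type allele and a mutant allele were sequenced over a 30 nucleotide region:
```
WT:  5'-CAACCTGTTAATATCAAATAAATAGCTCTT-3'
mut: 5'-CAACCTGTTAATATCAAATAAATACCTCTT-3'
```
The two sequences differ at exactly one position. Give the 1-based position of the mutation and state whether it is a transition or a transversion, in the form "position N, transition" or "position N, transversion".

Position 25 changes G→C. G is a purine and C is a pyrimidine, so this is a transversion.

position 25, transversion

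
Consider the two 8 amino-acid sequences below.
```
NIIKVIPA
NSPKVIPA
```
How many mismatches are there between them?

The sequences differ at residues 2, 3 (1-based) — 2 in total.

2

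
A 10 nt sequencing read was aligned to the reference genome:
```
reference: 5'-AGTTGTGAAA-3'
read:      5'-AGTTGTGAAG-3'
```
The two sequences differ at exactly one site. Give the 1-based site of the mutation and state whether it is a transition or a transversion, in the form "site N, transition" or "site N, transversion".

Site 10 changes A→G. A is a purine and G is a purine, so this is a transition.

site 10, transition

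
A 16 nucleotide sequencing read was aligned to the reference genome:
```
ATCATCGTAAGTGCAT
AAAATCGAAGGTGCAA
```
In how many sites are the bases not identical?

Comparing position by position, 5 sites differ: 2 (T/A), 3 (C/A), 8 (T/A), 10 (A/G), 16 (T/A).

5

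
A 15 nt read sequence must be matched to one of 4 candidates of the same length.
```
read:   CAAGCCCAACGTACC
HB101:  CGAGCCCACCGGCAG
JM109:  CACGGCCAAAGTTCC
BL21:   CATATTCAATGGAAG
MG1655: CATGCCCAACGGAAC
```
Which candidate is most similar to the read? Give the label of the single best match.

Hamming distances to read — HB101: 6; JM109: 4; BL21: 8; MG1655: 3.
Smallest is MG1655 with 3 mismatches.

MG1655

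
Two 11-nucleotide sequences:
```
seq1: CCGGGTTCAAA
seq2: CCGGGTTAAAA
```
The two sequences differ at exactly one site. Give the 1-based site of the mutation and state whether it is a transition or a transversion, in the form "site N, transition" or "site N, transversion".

site 8, transversion

Site 8 changes C→A. C is a pyrimidine and A is a purine, so this is a transversion.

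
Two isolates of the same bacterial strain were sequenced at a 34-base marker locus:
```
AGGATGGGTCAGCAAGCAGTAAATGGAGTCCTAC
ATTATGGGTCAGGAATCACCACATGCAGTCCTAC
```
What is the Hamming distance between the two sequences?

8

The sequences differ at bases 2, 3, 13, 16, 19, 20, 22, 26 (1-based) — 8 in total.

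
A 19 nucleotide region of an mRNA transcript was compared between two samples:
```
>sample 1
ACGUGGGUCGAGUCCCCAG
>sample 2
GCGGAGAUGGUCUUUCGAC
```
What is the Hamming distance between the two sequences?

11

Comparing position by position, 11 positions differ: 1 (A/G), 4 (U/G), 5 (G/A), 7 (G/A), 9 (C/G), 11 (A/U), 12 (G/C), 14 (C/U), 15 (C/U), 17 (C/G), 19 (G/C).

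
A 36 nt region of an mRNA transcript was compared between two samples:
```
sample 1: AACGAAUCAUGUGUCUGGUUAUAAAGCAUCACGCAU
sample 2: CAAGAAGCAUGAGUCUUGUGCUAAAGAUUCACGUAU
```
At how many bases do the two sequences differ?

The sequences differ at bases 1, 3, 7, 12, 17, 20, 21, 27, 28, 34 (1-based) — 10 in total.

10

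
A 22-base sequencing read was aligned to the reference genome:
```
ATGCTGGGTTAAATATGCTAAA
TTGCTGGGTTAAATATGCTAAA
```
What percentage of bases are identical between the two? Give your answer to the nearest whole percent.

Mismatch at position 1 (1-based): 1 of 22.
Identical positions: 21/22 = 95.45% → 95%.

95%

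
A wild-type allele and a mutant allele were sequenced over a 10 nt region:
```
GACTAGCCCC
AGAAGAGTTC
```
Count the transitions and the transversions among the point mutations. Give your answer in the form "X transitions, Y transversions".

6 transitions, 3 transversions

Mismatches (1-based):
base 1: G→A (purine→purine, transition)
base 2: A→G (purine→purine, transition)
base 3: C→A (pyrimidine→purine, transversion)
base 4: T→A (pyrimidine→purine, transversion)
base 5: A→G (purine→purine, transition)
base 6: G→A (purine→purine, transition)
base 7: C→G (pyrimidine→purine, transversion)
base 8: C→T (pyrimidine→pyrimidine, transition)
base 9: C→T (pyrimidine→pyrimidine, transition)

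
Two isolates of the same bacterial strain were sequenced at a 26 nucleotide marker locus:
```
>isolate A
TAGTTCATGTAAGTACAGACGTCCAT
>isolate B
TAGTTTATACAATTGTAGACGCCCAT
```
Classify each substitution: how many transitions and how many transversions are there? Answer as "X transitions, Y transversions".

Mismatches (1-based):
site 6: C→T (pyrimidine→pyrimidine, transition)
site 9: G→A (purine→purine, transition)
site 10: T→C (pyrimidine→pyrimidine, transition)
site 13: G→T (purine→pyrimidine, transversion)
site 15: A→G (purine→purine, transition)
site 16: C→T (pyrimidine→pyrimidine, transition)
site 22: T→C (pyrimidine→pyrimidine, transition)

6 transitions, 1 transversion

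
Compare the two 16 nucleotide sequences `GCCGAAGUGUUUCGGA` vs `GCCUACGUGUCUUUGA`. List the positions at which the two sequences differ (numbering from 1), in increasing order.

4, 6, 11, 13, 14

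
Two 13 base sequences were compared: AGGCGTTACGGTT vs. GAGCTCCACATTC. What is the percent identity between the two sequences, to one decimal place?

38.5%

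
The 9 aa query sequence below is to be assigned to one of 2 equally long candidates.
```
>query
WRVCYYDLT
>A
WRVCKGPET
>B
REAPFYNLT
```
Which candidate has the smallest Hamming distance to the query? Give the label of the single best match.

A differs at 4 positions; B differs at 6 positions. The closest is A.

A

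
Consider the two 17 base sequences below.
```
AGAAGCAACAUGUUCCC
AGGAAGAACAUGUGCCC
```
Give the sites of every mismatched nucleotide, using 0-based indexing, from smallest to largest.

2, 4, 5, 13

Differences at site 2 (A→G), site 4 (G→A), site 5 (C→G), site 13 (U→G).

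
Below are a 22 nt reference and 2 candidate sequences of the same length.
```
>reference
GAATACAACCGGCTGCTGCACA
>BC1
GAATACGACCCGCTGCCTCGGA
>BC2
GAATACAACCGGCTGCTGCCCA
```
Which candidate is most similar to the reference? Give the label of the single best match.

Hamming distances to reference — BC1: 6; BC2: 1.
Smallest is BC2 with 1 mismatch.

BC2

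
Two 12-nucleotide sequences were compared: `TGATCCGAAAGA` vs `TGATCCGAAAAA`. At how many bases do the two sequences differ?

Comparing position by position, 1 base differs: 11 (G/A).

1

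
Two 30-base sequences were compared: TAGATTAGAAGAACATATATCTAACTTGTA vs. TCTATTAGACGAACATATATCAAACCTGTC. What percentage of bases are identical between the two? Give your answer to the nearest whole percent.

6 positions differ (2, 3, 10, 22, 26, 30), so 24 of 30 match: 24/30 = 80%.

80%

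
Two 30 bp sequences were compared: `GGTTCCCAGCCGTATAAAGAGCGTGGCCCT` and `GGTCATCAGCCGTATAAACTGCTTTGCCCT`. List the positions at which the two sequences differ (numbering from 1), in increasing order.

4, 5, 6, 19, 20, 23, 25

Differences at position 4 (T→C), position 5 (C→A), position 6 (C→T), position 19 (G→C), position 20 (A→T), position 23 (G→T), position 25 (G→T).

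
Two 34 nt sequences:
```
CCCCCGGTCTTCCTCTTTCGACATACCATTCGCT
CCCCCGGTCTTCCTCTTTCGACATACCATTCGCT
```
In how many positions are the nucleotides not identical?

The two sequences are identical at every position.

0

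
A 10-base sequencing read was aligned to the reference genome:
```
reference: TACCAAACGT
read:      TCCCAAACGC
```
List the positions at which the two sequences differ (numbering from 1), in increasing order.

2, 10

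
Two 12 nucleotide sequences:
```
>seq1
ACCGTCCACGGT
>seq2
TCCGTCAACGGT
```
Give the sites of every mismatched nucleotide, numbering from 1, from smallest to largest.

1, 7

Scanning 1-based: 1: A/T; 7: C/A.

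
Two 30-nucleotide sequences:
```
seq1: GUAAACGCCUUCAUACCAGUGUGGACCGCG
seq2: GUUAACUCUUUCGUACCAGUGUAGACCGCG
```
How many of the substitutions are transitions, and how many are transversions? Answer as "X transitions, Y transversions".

Mismatches (1-based):
base 3: A→U (purine→pyrimidine, transversion)
base 7: G→U (purine→pyrimidine, transversion)
base 9: C→U (pyrimidine→pyrimidine, transition)
base 13: A→G (purine→purine, transition)
base 23: G→A (purine→purine, transition)

3 transitions, 2 transversions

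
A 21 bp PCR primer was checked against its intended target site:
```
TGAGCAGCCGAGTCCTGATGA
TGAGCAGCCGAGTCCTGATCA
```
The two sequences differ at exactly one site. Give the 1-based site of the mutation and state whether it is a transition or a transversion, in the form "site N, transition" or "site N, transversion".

Site 20 changes G→C. G is a purine and C is a pyrimidine, so this is a transversion.

site 20, transversion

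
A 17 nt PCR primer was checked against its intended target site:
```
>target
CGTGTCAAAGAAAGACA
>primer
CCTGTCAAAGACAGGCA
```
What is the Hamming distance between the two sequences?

Comparing position by position, 3 bases differ: 2 (G/C), 12 (A/C), 15 (A/G).

3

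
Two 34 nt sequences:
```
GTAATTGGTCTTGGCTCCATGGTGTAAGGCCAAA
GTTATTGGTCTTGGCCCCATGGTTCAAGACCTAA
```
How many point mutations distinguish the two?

6

The sequences differ at sites 3, 16, 24, 25, 29, 32 (1-based) — 6 in total.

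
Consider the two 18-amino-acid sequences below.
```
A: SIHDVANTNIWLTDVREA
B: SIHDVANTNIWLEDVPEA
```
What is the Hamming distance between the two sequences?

2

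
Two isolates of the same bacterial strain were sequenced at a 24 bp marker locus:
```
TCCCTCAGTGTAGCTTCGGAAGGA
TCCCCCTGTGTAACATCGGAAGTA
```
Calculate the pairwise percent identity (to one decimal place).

79.2%

5 positions differ (5, 7, 13, 15, 23), so 19 of 24 match: 19/24 = 79.17%.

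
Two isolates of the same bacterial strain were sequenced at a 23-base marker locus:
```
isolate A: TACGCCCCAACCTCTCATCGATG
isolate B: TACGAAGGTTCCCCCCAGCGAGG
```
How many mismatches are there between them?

The sequences differ at positions 5, 6, 7, 8, 9, 10, 13, 15, 18, 22 (1-based) — 10 in total.

10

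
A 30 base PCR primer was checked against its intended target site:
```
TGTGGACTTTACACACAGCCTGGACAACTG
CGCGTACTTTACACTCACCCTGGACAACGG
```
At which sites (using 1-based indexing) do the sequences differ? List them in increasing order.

1, 3, 5, 15, 18, 29

Scanning 1-based: 1: T/C; 3: T/C; 5: G/T; 15: A/T; 18: G/C; 29: T/G.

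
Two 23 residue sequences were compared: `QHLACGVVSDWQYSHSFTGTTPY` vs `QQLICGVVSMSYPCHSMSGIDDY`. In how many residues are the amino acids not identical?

12

Comparing position by position, 12 residues differ: 2 (H/Q), 4 (A/I), 10 (D/M), 11 (W/S), 12 (Q/Y), 13 (Y/P), 14 (S/C), 17 (F/M), 18 (T/S), 20 (T/I), 21 (T/D), 22 (P/D).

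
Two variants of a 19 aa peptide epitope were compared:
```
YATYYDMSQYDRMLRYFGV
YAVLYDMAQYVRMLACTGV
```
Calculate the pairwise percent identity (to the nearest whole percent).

7 positions differ (3, 4, 8, 11, 15, 16, 17), so 12 of 19 match: 12/19 = 63.16%.

63%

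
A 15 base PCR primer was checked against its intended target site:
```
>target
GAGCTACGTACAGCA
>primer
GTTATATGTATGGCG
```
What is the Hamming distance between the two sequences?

The sequences differ at sites 2, 3, 4, 7, 11, 12, 15 (1-based) — 7 in total.

7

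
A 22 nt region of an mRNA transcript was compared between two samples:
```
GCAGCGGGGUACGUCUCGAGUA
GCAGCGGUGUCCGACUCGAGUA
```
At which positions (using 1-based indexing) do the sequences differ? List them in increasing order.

8, 11, 14

Scanning 1-based: 8: G/U; 11: A/C; 14: U/A.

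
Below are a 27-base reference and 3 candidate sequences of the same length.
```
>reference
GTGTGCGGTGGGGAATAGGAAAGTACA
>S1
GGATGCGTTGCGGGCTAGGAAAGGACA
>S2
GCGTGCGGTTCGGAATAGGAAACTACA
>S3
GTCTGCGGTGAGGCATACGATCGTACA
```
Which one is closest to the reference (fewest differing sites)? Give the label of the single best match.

S2

S1 differs at 7 sites; S2 differs at 4 sites; S3 differs at 6 sites. The closest is S2.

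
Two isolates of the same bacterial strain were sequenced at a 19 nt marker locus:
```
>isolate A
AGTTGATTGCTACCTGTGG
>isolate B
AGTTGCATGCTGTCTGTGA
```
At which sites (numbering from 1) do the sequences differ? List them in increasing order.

6, 7, 12, 13, 19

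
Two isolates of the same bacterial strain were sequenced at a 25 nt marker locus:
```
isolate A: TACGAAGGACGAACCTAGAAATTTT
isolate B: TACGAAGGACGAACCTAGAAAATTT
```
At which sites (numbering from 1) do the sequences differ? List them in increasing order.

22

Differences at site 22 (T→A).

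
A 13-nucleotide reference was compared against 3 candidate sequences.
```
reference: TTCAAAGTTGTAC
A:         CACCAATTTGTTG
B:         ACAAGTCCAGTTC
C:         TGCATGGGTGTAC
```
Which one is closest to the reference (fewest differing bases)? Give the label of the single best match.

Hamming distances to reference — A: 6; B: 9; C: 4.
Smallest is C with 4 mismatches.

C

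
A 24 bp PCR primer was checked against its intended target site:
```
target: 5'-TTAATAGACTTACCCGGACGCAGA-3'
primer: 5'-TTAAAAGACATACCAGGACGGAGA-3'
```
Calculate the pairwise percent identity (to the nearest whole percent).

83%

Mismatches at positions 5, 10, 15, 21 (1-based): 4 of 24.
Identical positions: 20/24 = 83.33% → 83%.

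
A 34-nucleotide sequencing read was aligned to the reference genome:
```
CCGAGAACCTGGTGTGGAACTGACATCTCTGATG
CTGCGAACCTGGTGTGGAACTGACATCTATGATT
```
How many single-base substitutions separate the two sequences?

The sequences differ at bases 2, 4, 29, 34 (1-based) — 4 in total.

4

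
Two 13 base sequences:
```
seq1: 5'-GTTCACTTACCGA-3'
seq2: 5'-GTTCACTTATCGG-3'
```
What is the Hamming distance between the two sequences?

2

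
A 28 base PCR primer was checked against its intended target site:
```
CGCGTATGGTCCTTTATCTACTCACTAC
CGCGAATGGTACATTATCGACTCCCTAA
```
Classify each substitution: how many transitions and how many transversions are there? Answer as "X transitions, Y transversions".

Mismatches (1-based):
base 5: T→A (pyrimidine→purine, transversion)
base 11: C→A (pyrimidine→purine, transversion)
base 13: T→A (pyrimidine→purine, transversion)
base 19: T→G (pyrimidine→purine, transversion)
base 24: A→C (purine→pyrimidine, transversion)
base 28: C→A (pyrimidine→purine, transversion)

0 transitions, 6 transversions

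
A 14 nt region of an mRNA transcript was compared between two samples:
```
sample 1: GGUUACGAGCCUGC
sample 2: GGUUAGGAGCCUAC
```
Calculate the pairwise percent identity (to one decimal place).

85.7%

2 positions differ (6, 13), so 12 of 14 match: 12/14 = 85.71%.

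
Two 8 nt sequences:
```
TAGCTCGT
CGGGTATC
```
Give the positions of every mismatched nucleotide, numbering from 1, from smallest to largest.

Scanning 1-based: 1: T/C; 2: A/G; 4: C/G; 6: C/A; 7: G/T; 8: T/C.

1, 2, 4, 6, 7, 8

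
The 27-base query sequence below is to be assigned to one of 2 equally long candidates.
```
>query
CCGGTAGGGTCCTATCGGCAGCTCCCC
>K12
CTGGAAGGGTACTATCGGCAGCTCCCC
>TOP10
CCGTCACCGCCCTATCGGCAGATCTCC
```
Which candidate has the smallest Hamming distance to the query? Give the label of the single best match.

K12

Hamming distances to query — K12: 3; TOP10: 7.
Smallest is K12 with 3 mismatches.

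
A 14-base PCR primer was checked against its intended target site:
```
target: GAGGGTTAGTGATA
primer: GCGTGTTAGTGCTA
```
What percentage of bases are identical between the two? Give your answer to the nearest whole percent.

79%

Mismatches at positions 2, 4, 12 (1-based): 3 of 14.
Identical positions: 11/14 = 78.57% → 79%.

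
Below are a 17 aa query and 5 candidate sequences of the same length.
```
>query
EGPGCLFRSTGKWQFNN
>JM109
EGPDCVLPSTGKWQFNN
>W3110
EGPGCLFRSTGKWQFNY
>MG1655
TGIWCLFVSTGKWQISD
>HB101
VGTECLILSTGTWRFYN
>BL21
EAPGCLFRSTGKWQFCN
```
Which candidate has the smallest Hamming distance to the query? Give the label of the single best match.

W3110

Hamming distances to query — JM109: 4; W3110: 1; MG1655: 7; HB101: 8; BL21: 2.
Smallest is W3110 with 1 mismatch.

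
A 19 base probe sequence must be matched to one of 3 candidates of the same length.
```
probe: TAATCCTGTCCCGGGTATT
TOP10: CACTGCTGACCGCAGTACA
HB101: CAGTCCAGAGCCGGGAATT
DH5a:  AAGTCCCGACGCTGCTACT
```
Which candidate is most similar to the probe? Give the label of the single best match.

HB101

TOP10 differs at 9 bases; HB101 differs at 6 bases; DH5a differs at 8 bases. The closest is HB101.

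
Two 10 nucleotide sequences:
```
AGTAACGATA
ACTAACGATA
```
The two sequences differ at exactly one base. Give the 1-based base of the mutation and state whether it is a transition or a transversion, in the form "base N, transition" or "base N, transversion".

Base 2 changes G→C. G is a purine and C is a pyrimidine, so this is a transversion.

base 2, transversion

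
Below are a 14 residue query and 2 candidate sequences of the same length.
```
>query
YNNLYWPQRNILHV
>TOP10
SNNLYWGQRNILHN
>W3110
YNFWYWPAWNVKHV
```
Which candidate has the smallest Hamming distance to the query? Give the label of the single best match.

TOP10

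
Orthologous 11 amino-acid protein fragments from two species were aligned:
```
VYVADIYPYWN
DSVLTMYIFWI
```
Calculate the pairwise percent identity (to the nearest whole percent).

Mismatches at positions 1, 2, 4, 5, 6, 8, 9, 11 (1-based): 8 of 11.
Identical positions: 3/11 = 27.27% → 27%.

27%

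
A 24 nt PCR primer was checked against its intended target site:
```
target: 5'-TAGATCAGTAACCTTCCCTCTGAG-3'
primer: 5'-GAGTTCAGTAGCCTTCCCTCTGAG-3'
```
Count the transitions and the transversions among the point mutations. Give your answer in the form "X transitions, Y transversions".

Transitions (purine↔purine or pyrimidine↔pyrimidine): 11 A→G.
Transversions (purine↔pyrimidine): 1 T→G, 4 A→T.

1 transition, 2 transversions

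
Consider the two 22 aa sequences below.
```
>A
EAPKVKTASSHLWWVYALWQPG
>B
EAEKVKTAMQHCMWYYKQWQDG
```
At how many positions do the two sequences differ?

9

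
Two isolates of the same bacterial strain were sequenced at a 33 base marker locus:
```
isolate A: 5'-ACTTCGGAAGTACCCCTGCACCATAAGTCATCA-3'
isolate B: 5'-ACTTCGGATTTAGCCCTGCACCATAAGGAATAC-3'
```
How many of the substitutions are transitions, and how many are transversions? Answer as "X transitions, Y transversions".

Transitions (purine↔purine or pyrimidine↔pyrimidine): none.
Transversions (purine↔pyrimidine): 9 A→T, 10 G→T, 13 C→G, 28 T→G, 29 C→A, 32 C→A, 33 A→C.

0 transitions, 7 transversions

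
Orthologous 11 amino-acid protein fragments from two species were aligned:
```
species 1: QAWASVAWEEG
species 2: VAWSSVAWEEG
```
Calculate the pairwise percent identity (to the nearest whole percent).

Mismatches at positions 1, 4 (1-based): 2 of 11.
Identical positions: 9/11 = 81.82% → 82%.

82%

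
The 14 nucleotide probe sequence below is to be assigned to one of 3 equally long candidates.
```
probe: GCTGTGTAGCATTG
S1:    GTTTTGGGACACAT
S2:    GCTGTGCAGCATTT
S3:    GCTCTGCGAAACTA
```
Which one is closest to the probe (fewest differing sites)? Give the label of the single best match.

S2

S1 differs at 8 sites; S2 differs at 2 sites; S3 differs at 7 sites. The closest is S2.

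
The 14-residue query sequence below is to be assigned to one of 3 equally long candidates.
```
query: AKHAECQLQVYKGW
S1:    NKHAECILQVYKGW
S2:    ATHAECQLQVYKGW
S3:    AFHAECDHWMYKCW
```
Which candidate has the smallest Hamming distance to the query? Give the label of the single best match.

S2

S1 differs at 2 residues; S2 differs at 1 residue; S3 differs at 6 residues. The closest is S2.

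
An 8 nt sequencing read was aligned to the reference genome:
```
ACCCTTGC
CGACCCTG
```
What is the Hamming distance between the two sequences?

7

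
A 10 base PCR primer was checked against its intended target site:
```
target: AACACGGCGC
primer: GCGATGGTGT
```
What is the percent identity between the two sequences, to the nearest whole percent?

40%

Mismatches at positions 1, 2, 3, 5, 8, 10 (1-based): 6 of 10.
Identical positions: 4/10 = 40% → 40%.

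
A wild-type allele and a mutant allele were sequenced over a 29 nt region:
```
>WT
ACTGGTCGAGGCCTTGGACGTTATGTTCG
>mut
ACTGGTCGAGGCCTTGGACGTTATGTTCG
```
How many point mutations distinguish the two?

0

The two sequences are identical at every position.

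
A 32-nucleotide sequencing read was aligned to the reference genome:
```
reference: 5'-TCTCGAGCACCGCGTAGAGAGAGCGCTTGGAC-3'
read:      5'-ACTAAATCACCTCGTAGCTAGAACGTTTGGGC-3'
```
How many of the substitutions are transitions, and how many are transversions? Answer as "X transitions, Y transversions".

4 transitions, 6 transversions

Transitions (purine↔purine or pyrimidine↔pyrimidine): 5 G→A, 23 G→A, 26 C→T, 31 A→G.
Transversions (purine↔pyrimidine): 1 T→A, 4 C→A, 7 G→T, 12 G→T, 18 A→C, 19 G→T.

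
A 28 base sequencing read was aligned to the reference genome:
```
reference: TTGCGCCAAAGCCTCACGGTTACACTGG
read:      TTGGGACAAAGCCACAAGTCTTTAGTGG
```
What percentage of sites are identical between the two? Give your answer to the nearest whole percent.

68%

Mismatches at positions 4, 6, 14, 17, 19, 20, 22, 23, 25 (1-based): 9 of 28.
Identical positions: 19/28 = 67.86% → 68%.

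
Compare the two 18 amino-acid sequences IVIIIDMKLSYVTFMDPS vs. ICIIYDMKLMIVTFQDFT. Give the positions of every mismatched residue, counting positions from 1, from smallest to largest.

2, 5, 10, 11, 15, 17, 18

Differences at position 2 (V→C), position 5 (I→Y), position 10 (S→M), position 11 (Y→I), position 15 (M→Q), position 17 (P→F), position 18 (S→T).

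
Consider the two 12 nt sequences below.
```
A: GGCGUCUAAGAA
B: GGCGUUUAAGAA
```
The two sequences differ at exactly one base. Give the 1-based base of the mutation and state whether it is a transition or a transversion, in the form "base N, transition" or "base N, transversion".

Base 6 changes C→U. C is a pyrimidine and U is a pyrimidine, so this is a transition.

base 6, transition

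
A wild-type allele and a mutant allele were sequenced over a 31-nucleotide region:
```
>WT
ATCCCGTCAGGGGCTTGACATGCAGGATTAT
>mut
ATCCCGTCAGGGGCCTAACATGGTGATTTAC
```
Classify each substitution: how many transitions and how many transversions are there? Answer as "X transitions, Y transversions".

4 transitions, 3 transversions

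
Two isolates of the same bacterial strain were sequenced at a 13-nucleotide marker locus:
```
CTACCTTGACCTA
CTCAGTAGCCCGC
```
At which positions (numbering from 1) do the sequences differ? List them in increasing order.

Scanning 1-based: 3: A/C; 4: C/A; 5: C/G; 7: T/A; 9: A/C; 12: T/G; 13: A/C.

3, 4, 5, 7, 9, 12, 13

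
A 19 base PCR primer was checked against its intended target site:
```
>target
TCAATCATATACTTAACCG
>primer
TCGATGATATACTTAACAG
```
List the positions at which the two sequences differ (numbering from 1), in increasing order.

3, 6, 18

Differences at position 3 (A→G), position 6 (C→G), position 18 (C→A).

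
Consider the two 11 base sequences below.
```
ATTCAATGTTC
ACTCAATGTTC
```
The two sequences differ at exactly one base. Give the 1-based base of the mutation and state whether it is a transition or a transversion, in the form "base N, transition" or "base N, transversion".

Base 2 changes T→C. T is a pyrimidine and C is a pyrimidine, so this is a transition.

base 2, transition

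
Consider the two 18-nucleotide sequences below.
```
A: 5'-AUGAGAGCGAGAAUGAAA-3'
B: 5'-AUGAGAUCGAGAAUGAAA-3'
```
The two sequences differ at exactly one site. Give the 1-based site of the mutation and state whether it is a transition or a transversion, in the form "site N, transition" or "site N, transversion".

The sequences differ only at site 7: G→U (purine→pyrimidine), a transversion.

site 7, transversion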